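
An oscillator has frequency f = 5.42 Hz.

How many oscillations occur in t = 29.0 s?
n = f×t = 5.42×29.0 = 157.2 oscillations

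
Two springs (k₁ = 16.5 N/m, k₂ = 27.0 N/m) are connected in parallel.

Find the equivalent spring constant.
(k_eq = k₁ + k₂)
k_eq = k₁ + k₂ = 16.5 + 27.0 = 43.5 N/m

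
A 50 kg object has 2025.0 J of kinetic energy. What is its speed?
KE = ½mv² → v = √(2KE/m) = √(2×2025.0/50) = 9.0 m/s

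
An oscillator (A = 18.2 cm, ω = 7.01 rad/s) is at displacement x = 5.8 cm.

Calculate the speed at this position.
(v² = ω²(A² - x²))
v = ω√(A² − x²) = 7.01×√(0.182² − 0.058²) = 1.209 m/s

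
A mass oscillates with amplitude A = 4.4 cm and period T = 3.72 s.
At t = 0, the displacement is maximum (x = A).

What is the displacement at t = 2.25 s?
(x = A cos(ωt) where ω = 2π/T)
ω = 2π/T = 2π/3.72 = 1.689 rad/s
x = A cos(ωt) = 4.4×cos(1.689×2.25) = -3.479 cm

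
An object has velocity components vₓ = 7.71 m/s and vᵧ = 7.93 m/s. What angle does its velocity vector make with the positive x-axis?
θ = arctan(vᵧ/vₓ) = arctan(7.93/7.71) = 45.81°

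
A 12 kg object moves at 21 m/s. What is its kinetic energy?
KE = ½mv² = ½×12×21² = 2646.0 J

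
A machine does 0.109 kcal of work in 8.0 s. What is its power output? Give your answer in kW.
P = W/t = 456.1 J / 8 s = 57.01 W = 0.05701 kW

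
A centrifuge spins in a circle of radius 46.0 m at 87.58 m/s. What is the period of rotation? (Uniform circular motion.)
T = 2πr/v = 2π×46.0/87.58 = 3.3 s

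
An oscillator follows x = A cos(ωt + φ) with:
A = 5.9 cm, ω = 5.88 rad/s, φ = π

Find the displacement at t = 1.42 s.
x = A cos(ωt + φ) = 5.9×cos(5.88×1.42 + π) = 2.806 cm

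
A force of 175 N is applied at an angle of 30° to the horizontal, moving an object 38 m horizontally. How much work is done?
W = Fd cosθ = 175×38×cos(30°) = 5759.1 J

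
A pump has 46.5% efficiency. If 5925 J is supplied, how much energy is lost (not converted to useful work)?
W_out = η × W_in = 0.465×5925 = 2755.1 J
W_lost = W_in − W_out = 5925 − 2755.1 = 3169.9 J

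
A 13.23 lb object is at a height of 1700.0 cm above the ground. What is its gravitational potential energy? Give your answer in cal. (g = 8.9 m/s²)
PE = mgh = 6.001 kg × 8.9 m/s² × 17 m = 908 J = 217.0 cal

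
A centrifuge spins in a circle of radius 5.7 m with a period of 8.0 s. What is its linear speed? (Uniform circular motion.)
v = 2πr/T = 2π×5.7/8.0 = 4.48 m/s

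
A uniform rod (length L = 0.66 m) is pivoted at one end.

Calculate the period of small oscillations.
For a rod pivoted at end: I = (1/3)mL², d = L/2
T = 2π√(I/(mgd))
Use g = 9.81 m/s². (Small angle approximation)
I/m = (1/3)L² = 0.1452 m²; d = L/2 = 0.33 m
T = 2π√(I/(mgd)) = 2π√(0.1452/(9.81×0.33)) = 1.331 s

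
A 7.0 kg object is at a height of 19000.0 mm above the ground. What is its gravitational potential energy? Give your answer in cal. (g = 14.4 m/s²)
PE = mgh = 7 kg × 14.4 m/s² × 19 m = 1915 J = 457.7 cal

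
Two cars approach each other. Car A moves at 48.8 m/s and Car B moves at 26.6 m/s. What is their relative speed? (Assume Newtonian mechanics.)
v_rel = v_A + v_B = 48.8 + 26.6 = 75.4 m/s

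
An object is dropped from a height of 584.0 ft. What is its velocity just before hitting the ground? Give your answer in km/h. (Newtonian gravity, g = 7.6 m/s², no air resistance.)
v = √(2gh) (with unit conversion) = 187.3 km/h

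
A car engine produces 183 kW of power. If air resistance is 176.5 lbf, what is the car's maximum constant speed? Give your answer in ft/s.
P = Fv → v = P/F = 183000 W / 785.1 N = 233.1 m/s = 764.7 ft/s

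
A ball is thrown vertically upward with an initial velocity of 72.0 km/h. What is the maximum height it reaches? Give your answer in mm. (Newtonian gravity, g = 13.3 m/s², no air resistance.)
h_max = v₀²/(2g) (with unit conversion) = 15040.0 mm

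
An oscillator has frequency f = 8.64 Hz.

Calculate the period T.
T = 1/f = 1/8.64 = 0.1157 s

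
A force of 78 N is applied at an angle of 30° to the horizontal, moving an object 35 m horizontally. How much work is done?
W = Fd cosθ = 78×35×cos(30°) = 2364.2 J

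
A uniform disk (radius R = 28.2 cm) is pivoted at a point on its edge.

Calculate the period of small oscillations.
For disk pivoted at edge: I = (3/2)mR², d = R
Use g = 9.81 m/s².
I/m = (3/2)R² = 0.1193 m²; d = R = 0.282 m
T = 2π√((3/2)R²/(gR)) = 2π√(3R/(2g)) = 1.305 s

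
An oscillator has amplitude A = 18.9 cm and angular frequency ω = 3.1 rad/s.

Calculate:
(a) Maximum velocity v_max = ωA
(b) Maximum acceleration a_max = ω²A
v_max = ωA = 3.1×0.189 = 0.5859 m/s
a_max = ω²A = 3.1²×0.189 = 1.816 m/s²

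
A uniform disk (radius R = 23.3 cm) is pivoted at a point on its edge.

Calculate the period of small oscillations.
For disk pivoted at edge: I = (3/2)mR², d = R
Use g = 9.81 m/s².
I/m = (3/2)R² = 0.08143 m²; d = R = 0.233 m
T = 2π√((3/2)R²/(gR)) = 2π√(3R/(2g)) = 1.186 s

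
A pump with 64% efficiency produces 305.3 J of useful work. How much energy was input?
W_in = W_out/η = 305.3/0.64 = 477.03 J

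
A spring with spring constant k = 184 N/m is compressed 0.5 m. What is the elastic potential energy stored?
PE = ½kx² = ½×184×0.5² = 23.0 J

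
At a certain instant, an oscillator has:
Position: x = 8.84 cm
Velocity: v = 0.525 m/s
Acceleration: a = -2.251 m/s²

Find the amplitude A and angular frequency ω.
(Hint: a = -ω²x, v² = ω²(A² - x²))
a = −ω²x → ω = √(|a|/x) = √(2.251/0.0884) = 5.046 rad/s
v² = ω²(A² − x²) → A = √(x² + v²/ω²) = √(0.0884² + 0.525²/5.046²) = 0.1365 m = 13.65 cm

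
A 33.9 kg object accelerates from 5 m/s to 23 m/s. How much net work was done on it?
W_net = ΔKE = ½m(v₂² − v₁²) = ½×33.9×(23² − 5²) = 8542.8 J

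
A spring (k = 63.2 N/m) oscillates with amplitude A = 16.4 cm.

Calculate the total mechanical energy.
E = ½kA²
E = ½kA² = ½×63.2×(0.164)² = 0.8499 J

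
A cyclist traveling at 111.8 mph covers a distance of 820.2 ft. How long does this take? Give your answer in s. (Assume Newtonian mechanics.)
t = d/v (with unit conversion) = 5.002 s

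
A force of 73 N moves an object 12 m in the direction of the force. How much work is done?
W = Fd = 73×12 = 876.0 J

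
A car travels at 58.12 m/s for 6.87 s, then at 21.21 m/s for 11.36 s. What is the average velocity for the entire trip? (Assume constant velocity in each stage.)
d₁ = v₁t₁ = 58.12 × 6.87 = 399.284 m
d₂ = v₂t₂ = 21.21 × 11.36 = 240.946 m
d_total = 640.23 m, t_total = 18.23 s
v_avg = d_total/t_total = 640.23/18.23 = 35.12 m/s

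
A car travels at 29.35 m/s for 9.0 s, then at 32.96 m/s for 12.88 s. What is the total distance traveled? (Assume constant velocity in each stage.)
d₁ = v₁t₁ = 29.35 × 9.0 = 264.15 m
d₂ = v₂t₂ = 32.96 × 12.88 = 424.525 m
d_total = 264.15 + 424.525 = 688.67 m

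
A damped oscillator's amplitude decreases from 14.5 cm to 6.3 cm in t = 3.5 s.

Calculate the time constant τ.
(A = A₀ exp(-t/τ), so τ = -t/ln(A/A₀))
A/A₀ = 6.3/14.5 = 0.4345; ln(A/A₀) = -0.8336
τ = −t/ln(A/A₀) = −3.5/-0.8336 = 4.199 s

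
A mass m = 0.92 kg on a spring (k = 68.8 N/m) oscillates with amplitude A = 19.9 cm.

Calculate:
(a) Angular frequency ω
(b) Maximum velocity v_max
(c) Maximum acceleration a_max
ω = √(k/m) = √(68.8/0.92) = 8.648 rad/s
v_max = ωA = 8.648×0.199 = 1.721 m/s
a_max = ω²A = 8.648²×0.199 = 14.88 m/s²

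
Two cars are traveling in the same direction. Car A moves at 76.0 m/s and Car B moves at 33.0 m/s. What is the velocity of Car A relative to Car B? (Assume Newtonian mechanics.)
v_rel = v_A - v_B = 76.0 - 33.0 = 43.0 m/s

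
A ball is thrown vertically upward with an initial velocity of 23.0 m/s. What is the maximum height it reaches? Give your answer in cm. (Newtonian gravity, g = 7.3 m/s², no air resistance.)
h_max = v₀²/(2g) (with unit conversion) = 3623.0 cm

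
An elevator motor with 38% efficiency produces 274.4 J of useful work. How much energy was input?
W_in = W_out/η = 274.4/0.38 = 722.11 J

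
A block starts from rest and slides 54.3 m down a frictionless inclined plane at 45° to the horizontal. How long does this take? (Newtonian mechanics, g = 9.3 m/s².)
a = g sin(θ) = 9.3 × sin(45°) = 6.58 m/s²
t = √(2d/a) = √(2 × 54.3 / 6.58) = 4.06 s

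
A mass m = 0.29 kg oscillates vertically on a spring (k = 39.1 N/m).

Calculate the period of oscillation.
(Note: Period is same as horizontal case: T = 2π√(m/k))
T = 2π√(m/k) = 2π√(0.29/39.1) = 0.5411 s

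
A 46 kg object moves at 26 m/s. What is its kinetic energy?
KE = ½mv² = ½×46×26² = 15548.0 J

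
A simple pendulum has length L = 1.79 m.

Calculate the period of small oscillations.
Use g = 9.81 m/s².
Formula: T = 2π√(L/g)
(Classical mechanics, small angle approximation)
T = 2π√(L/g) = 2π√(1.79/9.81) = 2.684 s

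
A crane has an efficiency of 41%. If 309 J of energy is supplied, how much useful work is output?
W_out = η × W_in = 0.41 × 309 = 126.69 J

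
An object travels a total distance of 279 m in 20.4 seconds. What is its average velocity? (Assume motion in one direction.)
v_avg = Δd / Δt = 279 / 20.4 = 13.68 m/s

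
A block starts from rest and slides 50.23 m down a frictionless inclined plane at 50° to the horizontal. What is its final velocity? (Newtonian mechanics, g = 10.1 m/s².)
a = g sin(θ) = 10.1 × sin(50°) = 7.74 m/s²
v = √(2ad) = √(2 × 7.74 × 50.23) = 27.88 m/s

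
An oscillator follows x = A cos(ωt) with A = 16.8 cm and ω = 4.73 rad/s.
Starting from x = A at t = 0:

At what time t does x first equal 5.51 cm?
cos(ωt) = x/A = 5.51/16.8 = 0.328
ωt = arccos(0.328) = 1.237 rad
t = 1.237/4.73 = 0.2614 s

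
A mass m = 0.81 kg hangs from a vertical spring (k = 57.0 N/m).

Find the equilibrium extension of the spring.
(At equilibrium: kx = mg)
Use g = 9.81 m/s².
x_eq = mg/k = 0.81×9.81/57.0 = 0.1394 m = 13.94 cm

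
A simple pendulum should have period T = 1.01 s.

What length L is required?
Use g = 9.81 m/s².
T = 2π√(L/g) → L = g(T/2π)² = 9.81×(1.01/2π)² = 0.2535 m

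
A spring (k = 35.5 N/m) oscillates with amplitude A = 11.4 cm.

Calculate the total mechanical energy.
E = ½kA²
E = ½kA² = ½×35.5×(0.114)² = 0.2307 J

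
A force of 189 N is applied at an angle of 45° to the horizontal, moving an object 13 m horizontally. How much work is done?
W = Fd cosθ = 189×13×cos(45°) = 1737.4 J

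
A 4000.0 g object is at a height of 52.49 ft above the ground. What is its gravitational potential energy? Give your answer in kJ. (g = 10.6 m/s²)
PE = mgh = 4 kg × 10.6 m/s² × 16 m = 678.4 J = 0.6784 kJ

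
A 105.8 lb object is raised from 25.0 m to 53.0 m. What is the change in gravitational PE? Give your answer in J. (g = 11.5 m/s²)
ΔPE = mg(h₂ − h₁) = 47.99 kg × 11.5 m/s² × (53 − 25) m = 1.545e+04 J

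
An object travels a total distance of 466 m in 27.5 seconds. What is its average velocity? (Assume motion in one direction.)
v_avg = Δd / Δt = 466 / 27.5 = 16.95 m/s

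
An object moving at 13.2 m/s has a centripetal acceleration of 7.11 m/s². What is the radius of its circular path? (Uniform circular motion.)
r = v²/a_c = 13.2²/7.11 = 24.51 m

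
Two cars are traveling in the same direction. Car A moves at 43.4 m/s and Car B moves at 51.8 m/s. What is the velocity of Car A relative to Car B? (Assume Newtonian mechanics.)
v_rel = v_A - v_B = 43.4 - 51.8 = -8.4 m/s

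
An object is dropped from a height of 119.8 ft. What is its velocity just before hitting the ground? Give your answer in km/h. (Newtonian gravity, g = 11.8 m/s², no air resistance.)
v = √(2gh) (with unit conversion) = 105.7 km/h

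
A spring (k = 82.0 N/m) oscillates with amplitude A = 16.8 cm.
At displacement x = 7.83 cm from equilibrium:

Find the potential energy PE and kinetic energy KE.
E_total = ½kA² = ½×82.0×(0.168)² = 1.157 J
PE = ½kx² = ½×82.0×(0.0783)² = 0.2514 J
KE = E_total − PE = 0.9058 J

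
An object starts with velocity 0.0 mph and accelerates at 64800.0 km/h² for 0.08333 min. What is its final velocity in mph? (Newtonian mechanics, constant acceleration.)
v = v₀ + at (with unit conversion) = 55.92 mph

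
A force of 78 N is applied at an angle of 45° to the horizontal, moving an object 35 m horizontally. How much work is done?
W = Fd cosθ = 78×35×cos(45°) = 1930.4 J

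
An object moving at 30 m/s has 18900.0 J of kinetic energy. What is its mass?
KE = ½mv² → m = 2KE/v² = 2×18900.0/30² = 42.0 kg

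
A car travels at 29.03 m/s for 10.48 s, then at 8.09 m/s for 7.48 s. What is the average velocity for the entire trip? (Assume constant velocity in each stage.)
d₁ = v₁t₁ = 29.03 × 10.48 = 304.234 m
d₂ = v₂t₂ = 8.09 × 7.48 = 60.5132 m
d_total = 364.75 m, t_total = 17.96 s
v_avg = d_total/t_total = 364.75/17.96 = 20.31 m/s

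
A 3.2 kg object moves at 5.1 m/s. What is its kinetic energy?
KE = ½mv² = ½×3.2×5.1² = 41.616 J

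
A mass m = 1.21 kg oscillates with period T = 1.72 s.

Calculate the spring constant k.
T = 2π√(m/k) → k = m(2π/T)² = 1.21×(2π/1.72)² = 16.15 N/m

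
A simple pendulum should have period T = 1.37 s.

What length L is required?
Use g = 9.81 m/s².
T = 2π√(L/g) → L = g(T/2π)² = 9.81×(1.37/2π)² = 0.4664 m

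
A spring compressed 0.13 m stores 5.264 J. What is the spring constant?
PE = ½kx² → k = 2PE/x² = 2×5.264/0.13² = 623.0 N/m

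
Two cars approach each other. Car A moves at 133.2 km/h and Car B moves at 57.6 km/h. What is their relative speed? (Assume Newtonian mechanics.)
v_rel = v_A + v_B = 133.2 + 57.6 = 190.8 km/h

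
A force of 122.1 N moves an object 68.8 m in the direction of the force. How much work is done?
W = Fd = 122.1×68.8 = 8400.5 J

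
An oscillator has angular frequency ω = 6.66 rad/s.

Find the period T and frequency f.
T = 2π/ω = 2π/6.66 = 0.9434 s; f = ω/2π = 1.06 Hz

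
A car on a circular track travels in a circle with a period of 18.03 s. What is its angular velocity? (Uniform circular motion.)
ω = 2π/T = 2π/18.03 = 0.3485 rad/s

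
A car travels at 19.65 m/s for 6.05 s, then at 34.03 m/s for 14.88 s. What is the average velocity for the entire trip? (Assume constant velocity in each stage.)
d₁ = v₁t₁ = 19.65 × 6.05 = 118.882 m
d₂ = v₂t₂ = 34.03 × 14.88 = 506.366 m
d_total = 625.25 m, t_total = 20.93 s
v_avg = d_total/t_total = 625.25/20.93 = 29.87 m/s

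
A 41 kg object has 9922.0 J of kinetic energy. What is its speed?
KE = ½mv² → v = √(2KE/m) = √(2×9922.0/41) = 22.0 m/s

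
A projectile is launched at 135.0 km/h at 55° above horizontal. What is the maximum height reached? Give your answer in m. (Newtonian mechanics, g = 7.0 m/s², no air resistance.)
H = v₀²sin²(θ)/(2g) (with unit conversion) = 67.4 m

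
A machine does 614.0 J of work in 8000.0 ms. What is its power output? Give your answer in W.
P = W/t = 614 J / 8 s = 76.75 W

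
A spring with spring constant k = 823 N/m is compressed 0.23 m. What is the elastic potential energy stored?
PE = ½kx² = ½×823×0.23² = 21.77 J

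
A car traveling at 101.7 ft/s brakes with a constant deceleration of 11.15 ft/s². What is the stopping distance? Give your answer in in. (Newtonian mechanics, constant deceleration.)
d = v₀² / (2a) (with unit conversion) = 5566.0 in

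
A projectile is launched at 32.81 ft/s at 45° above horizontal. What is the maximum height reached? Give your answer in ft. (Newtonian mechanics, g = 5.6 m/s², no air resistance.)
H = v₀²sin²(θ)/(2g) (with unit conversion) = 14.65 ft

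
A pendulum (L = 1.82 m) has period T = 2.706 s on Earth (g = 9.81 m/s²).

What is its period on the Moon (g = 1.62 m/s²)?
T = 2π√(L/g), so T_moon/T_earth = √(g_earth/g_moon)
T_moon = 2π√(1.82/1.62) = 6.66 s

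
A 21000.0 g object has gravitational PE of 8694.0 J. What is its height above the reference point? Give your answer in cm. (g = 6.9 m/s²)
PE = mgh → h = PE/(mg) = 8694 J / (21 kg × 6.9 m/s²) = 60 m = 6000.0 cm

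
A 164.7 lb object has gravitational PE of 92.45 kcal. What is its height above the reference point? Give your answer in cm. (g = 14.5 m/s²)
PE = mgh → h = PE/(mg) = 3.868e+05 J / (74.71 kg × 14.5 m/s²) = 357.1 m = 35710.0 cm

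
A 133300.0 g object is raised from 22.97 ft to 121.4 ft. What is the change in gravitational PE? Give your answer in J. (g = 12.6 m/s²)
ΔPE = mg(h₂ − h₁) = 133.3 kg × 12.6 m/s² × (37 − 7.001) m = 5.039e+04 J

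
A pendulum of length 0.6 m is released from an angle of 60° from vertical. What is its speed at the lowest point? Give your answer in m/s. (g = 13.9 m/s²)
h = L(1 − cosθ) = 0.6×(1 − cos60°) = 0.3 m
v = √(2gh) = √(2×13.9×0.3) = 2.888 m/s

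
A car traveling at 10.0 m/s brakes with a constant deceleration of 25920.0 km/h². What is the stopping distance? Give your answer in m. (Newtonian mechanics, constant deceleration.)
d = v₀² / (2a) (with unit conversion) = 25.0 m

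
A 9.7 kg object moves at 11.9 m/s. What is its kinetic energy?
KE = ½mv² = ½×9.7×11.9² = 686.8085 J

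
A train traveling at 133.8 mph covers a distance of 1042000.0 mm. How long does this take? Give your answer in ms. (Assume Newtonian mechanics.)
t = d/v (with unit conversion) = 17420.0 ms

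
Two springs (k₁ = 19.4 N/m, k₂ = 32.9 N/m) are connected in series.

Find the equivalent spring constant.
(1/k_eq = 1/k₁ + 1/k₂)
1/k_eq = 1/19.4 + 1/32.9 = 0.081942; k_eq = 12.2 N/m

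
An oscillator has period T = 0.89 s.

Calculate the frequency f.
f = 1/T = 1/0.89 = 1.124 Hz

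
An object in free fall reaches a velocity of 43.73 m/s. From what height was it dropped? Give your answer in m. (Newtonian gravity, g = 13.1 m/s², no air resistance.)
h = v²/(2g) = 72.99 m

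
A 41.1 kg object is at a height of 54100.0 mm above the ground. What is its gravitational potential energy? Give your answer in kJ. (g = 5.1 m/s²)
PE = mgh = 41.1 kg × 5.1 m/s² × 54.1 m = 1.134e+04 J = 11.34 kJ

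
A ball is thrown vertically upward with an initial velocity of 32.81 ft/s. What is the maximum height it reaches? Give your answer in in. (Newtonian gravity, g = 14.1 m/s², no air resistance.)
h_max = v₀²/(2g) (with unit conversion) = 139.6 in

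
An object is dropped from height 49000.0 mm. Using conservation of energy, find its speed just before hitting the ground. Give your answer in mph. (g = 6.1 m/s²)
mgh = ½mv² → v = √(2gh) = √(2×6.1×49) = 24.45 m/s = 54.69 mph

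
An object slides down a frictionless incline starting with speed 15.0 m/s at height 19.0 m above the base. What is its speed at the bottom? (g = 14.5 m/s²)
½mv₀² + mgh = ½mv² → v = √(v₀² + 2gh) = √(15² + 2×14.5×19) = 27.86 m/s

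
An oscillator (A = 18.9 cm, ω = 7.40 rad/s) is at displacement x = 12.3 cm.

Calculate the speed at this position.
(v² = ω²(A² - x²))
v = ω√(A² − x²) = 7.4×√(0.189² − 0.123²) = 1.062 m/s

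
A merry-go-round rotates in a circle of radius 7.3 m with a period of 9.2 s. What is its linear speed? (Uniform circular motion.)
v = 2πr/T = 2π×7.3/9.2 = 4.99 m/s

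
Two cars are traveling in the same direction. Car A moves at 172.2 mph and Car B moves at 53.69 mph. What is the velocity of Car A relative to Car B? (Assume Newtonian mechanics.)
v_rel = v_A - v_B = 172.2 - 53.69 = 118.5 mph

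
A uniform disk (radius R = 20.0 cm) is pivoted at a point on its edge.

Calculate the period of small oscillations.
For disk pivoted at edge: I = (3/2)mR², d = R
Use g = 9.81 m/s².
I/m = (3/2)R² = 0.06 m²; d = R = 0.2 m
T = 2π√((3/2)R²/(gR)) = 2π√(3R/(2g)) = 1.099 s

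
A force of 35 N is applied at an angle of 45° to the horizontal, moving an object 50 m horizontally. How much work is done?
W = Fd cosθ = 35×50×cos(45°) = 1237.4 J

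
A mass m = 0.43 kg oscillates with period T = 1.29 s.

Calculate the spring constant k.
T = 2π√(m/k) → k = m(2π/T)² = 0.43×(2π/1.29)² = 10.2 N/m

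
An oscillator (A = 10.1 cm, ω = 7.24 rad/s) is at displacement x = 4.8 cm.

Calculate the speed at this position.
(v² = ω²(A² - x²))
v = ω√(A² − x²) = 7.24×√(0.101² − 0.048²) = 0.6434 m/s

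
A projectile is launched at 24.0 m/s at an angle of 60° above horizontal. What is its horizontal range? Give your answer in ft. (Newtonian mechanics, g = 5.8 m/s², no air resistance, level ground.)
R = v₀² sin(2θ) / g (with unit conversion) = 282.2 ft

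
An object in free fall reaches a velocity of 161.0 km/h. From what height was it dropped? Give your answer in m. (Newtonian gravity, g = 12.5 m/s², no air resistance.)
h = v²/(2g) (with unit conversion) = 80.0 m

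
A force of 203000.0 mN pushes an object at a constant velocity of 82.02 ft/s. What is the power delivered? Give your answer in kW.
P = Fv = 203 N × 25 m/s = 5075 W = 5.075 kW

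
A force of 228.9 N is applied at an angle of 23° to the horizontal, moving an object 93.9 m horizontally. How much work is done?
W = Fd cosθ = 228.9×93.9×cos(23°) = 19785.0 J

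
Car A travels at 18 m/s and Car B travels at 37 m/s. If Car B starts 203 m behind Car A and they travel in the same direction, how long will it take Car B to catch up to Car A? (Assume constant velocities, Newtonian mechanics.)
Relative speed: v_rel = 37 - 18 = 19 m/s
Time to catch: t = d₀/v_rel = 203/19 = 10.68 s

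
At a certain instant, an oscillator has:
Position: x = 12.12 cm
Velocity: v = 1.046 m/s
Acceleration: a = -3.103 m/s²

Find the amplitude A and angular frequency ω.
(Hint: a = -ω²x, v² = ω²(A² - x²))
a = −ω²x → ω = √(|a|/x) = √(3.103/0.1212) = 5.06 rad/s
v² = ω²(A² − x²) → A = √(x² + v²/ω²) = √(0.1212² + 1.046²/5.06²) = 0.2396 m = 23.96 cm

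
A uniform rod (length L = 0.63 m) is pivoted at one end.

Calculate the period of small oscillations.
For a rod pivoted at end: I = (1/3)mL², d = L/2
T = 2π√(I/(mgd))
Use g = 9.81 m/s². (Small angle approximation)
I/m = (1/3)L² = 0.1323 m²; d = L/2 = 0.315 m
T = 2π√(I/(mgd)) = 2π√(0.1323/(9.81×0.315)) = 1.3 s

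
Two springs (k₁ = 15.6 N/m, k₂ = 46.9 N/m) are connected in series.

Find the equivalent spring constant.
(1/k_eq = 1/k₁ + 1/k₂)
1/k_eq = 1/15.6 + 1/46.9 = 0.085425; k_eq = 11.71 N/m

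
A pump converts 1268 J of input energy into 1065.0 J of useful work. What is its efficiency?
η = W_out/W_in = 1065.0/1268 = 0.8399 = 83.99%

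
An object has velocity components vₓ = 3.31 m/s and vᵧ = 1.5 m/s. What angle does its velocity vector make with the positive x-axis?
θ = arctan(vᵧ/vₓ) = arctan(1.5/3.31) = 24.38°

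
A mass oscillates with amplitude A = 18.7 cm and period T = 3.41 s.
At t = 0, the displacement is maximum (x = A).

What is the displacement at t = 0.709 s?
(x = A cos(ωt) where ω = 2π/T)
ω = 2π/T = 2π/3.41 = 1.843 rad/s
x = A cos(ωt) = 18.7×cos(1.843×0.709) = 4.887 cm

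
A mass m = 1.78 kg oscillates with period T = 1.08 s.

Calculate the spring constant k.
T = 2π√(m/k) → k = m(2π/T)² = 1.78×(2π/1.08)² = 60.25 N/m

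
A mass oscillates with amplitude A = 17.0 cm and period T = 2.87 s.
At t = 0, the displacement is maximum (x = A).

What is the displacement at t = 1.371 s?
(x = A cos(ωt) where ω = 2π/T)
ω = 2π/T = 2π/2.87 = 2.189 rad/s
x = A cos(ωt) = 17.0×cos(2.189×1.371) = -16.83 cm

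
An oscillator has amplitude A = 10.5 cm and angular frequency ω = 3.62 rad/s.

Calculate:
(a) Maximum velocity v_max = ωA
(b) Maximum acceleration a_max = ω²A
v_max = ωA = 3.62×0.105 = 0.3801 m/s
a_max = ω²A = 3.62²×0.105 = 1.376 m/s²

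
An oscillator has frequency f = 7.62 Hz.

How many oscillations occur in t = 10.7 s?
n = f×t = 7.62×10.7 = 81.53 oscillations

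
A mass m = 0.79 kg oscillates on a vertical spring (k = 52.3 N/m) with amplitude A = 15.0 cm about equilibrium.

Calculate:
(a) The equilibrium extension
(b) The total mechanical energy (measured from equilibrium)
x_eq = mg/k = 0.79×9.81/52.3 = 0.1482 m = 14.82 cm
E = ½kA² = ½×52.3×(0.15)² = 0.5884 J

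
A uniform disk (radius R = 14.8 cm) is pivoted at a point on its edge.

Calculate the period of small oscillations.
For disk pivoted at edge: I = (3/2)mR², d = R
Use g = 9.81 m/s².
I/m = (3/2)R² = 0.03286 m²; d = R = 0.148 m
T = 2π√((3/2)R²/(gR)) = 2π√(3R/(2g)) = 0.9452 s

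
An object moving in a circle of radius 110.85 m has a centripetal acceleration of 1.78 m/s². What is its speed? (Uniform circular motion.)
v = √(a_c × r) = √(1.78 × 110.85) = 14.05 m/s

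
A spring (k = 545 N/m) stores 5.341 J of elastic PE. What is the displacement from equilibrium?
PE = ½kx² → x = √(2PE/k) = √(2×5.341/545) = 0.14 m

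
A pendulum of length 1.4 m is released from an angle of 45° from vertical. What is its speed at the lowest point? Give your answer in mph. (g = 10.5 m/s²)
h = L(1 − cosθ) = 1.4×(1 − cos45°) = 0.4101 m
v = √(2gh) = √(2×10.5×0.4101) = 2.934 m/s = 6.564 mph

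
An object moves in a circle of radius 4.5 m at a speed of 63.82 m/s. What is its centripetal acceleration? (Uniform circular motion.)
a_c = v²/r = 63.82²/4.5 = 4072.99/4.5 = 905.11 m/s²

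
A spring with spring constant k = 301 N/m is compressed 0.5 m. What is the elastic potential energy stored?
PE = ½kx² = ½×301×0.5² = 37.62 J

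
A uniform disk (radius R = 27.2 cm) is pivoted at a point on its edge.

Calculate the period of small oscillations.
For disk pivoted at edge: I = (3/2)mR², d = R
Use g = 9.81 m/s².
I/m = (3/2)R² = 0.111 m²; d = R = 0.272 m
T = 2π√((3/2)R²/(gR)) = 2π√(3R/(2g)) = 1.281 s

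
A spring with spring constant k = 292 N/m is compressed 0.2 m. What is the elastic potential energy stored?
PE = ½kx² = ½×292×0.2² = 5.84 J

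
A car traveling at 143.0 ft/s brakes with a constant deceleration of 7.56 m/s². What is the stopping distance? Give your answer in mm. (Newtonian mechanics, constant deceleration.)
d = v₀² / (2a) (with unit conversion) = 125600.0 mm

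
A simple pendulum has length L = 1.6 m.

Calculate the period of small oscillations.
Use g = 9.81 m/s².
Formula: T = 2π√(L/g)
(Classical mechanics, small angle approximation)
T = 2π√(L/g) = 2π√(1.6/9.81) = 2.537 s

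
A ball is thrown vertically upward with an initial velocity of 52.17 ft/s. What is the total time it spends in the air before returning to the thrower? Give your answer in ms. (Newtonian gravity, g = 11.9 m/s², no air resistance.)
t_total = 2v₀/g (with unit conversion) = 2673.0 ms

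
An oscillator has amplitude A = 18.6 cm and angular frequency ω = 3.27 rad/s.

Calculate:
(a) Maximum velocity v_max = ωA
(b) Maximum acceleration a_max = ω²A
v_max = ωA = 3.27×0.186 = 0.6082 m/s
a_max = ω²A = 3.27²×0.186 = 1.989 m/s²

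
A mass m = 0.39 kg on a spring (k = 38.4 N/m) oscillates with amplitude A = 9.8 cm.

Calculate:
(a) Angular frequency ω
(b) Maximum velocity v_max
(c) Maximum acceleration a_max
ω = √(k/m) = √(38.4/0.39) = 9.923 rad/s
v_max = ωA = 9.923×0.098 = 0.9724 m/s
a_max = ω²A = 9.923²×0.098 = 9.649 m/s²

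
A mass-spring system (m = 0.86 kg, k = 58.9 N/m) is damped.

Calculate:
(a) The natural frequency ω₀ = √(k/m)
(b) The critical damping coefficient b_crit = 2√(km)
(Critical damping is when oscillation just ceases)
ω₀ = √(k/m) = √(58.9/0.86) = 8.276 rad/s
b_crit = 2√(km) = 2√(58.9×0.86) = 14.23 kg/s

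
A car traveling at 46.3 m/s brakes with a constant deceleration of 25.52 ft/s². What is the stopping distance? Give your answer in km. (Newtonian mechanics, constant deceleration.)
d = v₀² / (2a) (with unit conversion) = 0.1378 km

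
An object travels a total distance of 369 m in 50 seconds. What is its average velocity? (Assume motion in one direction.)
v_avg = Δd / Δt = 369 / 50 = 7.38 m/s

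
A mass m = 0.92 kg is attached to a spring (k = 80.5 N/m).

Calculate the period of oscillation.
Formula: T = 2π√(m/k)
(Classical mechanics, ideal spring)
T = 2π√(m/k) = 2π√(0.92/80.5) = 0.6717 s; f = 1/T = 1.489 Hz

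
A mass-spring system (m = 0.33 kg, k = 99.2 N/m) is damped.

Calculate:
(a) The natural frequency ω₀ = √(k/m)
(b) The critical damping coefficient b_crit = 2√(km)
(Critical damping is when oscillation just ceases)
ω₀ = √(k/m) = √(99.2/0.33) = 17.34 rad/s
b_crit = 2√(km) = 2√(99.2×0.33) = 11.44 kg/s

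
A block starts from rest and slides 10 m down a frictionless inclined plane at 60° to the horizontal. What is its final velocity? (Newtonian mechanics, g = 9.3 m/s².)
a = g sin(θ) = 9.3 × sin(60°) = 8.05 m/s²
v = √(2ad) = √(2 × 8.05 × 10) = 12.69 m/s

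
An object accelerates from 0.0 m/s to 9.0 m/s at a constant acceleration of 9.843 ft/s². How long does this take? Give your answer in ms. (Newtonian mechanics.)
t = (v - v₀)/a (with unit conversion) = 3000.0 ms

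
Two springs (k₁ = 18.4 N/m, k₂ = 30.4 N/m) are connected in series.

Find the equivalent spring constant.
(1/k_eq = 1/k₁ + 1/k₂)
1/k_eq = 1/18.4 + 1/30.4 = 0.087243; k_eq = 11.46 N/m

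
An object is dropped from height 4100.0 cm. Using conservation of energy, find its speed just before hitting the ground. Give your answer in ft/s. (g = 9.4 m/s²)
mgh = ½mv² → v = √(2gh) = √(2×9.4×41) = 27.76 m/s = 91.09 ft/s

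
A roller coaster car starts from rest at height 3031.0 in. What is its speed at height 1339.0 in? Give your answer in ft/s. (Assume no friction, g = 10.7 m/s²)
mgh₁ = ½mv₂² + mgh₂ → v₂ = √(2g(h₁−h₂)) = √(2×10.7×(76.99−34.01)) = 30.33 m/s = 99.5 ft/s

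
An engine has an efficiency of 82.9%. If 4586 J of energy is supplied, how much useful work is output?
W_out = η × W_in = 0.829 × 4586 = 3801.8 J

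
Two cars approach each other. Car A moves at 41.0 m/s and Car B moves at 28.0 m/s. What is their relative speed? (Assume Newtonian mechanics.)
v_rel = v_A + v_B = 41.0 + 28.0 = 69.0 m/s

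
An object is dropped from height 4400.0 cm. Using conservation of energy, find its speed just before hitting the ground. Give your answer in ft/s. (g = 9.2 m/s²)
mgh = ½mv² → v = √(2gh) = √(2×9.2×44) = 28.45 m/s = 93.35 ft/s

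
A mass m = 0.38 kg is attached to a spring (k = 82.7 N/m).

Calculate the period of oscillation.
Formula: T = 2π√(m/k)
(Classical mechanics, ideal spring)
T = 2π√(m/k) = 2π√(0.38/82.7) = 0.4259 s; f = 1/T = 2.348 Hz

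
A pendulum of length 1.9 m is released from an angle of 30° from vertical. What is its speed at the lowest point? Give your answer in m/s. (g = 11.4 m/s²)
h = L(1 − cosθ) = 1.9×(1 − cos30°) = 0.2546 m
v = √(2gh) = √(2×11.4×0.2546) = 2.409 m/s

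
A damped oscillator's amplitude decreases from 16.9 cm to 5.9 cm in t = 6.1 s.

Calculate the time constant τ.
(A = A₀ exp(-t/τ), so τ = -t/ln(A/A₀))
A/A₀ = 5.9/16.9 = 0.3491; ln(A/A₀) = -1.052
τ = −t/ln(A/A₀) = −6.1/-1.052 = 5.796 s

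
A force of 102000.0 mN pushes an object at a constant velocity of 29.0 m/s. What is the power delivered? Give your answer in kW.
P = Fv = 102 N × 29 m/s = 2958 W = 2.958 kW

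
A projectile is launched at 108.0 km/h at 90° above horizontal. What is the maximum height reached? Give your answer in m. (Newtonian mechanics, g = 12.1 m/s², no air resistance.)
H = v₀²sin²(θ)/(2g) (with unit conversion) = 37.19 m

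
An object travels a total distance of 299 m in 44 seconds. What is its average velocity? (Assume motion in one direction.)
v_avg = Δd / Δt = 299 / 44 = 6.8 m/s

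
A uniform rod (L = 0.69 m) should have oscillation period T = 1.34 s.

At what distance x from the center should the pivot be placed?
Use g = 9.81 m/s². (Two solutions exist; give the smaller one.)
T = 2π√((L²/12 + x²)/(gx)). Let c = T²g/(4π²) = 0.4462.
x² − cx + L²/12 = 0 → x = (c − √(c² − L²/3))/2 = 0.1226 m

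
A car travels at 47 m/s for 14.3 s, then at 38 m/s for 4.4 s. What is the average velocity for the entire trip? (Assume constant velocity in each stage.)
d₁ = v₁t₁ = 47 × 14.3 = 672.1 m
d₂ = v₂t₂ = 38 × 4.4 = 167.2 m
d_total = 839.3 m, t_total = 18.7 s
v_avg = d_total/t_total = 839.3/18.7 = 44.88 m/s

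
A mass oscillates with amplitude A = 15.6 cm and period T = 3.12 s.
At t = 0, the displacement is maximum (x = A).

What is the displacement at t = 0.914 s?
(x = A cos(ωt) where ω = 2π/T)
ω = 2π/T = 2π/3.12 = 2.014 rad/s
x = A cos(ωt) = 15.6×cos(2.014×0.914) = -4.159 cm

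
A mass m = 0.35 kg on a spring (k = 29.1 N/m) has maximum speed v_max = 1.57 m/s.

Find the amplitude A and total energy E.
½mv²_max = ½kA² → A = v_max√(m/k) = 1.57×√(0.35/29.1) = 0.1722 m = 17.22 cm
E = ½mv²_max = ½×0.35×1.57² = 0.4314 J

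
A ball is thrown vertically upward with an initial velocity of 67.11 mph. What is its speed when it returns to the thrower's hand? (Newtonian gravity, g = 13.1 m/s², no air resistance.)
By conservation of energy, the ball returns at the same speed = 67.11 mph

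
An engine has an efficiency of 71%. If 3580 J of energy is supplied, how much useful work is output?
W_out = η × W_in = 0.71 × 3580 = 2541.8 J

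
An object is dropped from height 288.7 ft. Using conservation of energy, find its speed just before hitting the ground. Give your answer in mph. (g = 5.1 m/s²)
mgh = ½mv² → v = √(2gh) = √(2×5.1×88) = 29.96 m/s = 67.02 mph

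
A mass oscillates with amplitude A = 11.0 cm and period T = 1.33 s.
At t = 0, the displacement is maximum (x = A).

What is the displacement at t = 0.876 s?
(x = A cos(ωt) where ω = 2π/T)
ω = 2π/T = 2π/1.33 = 4.724 rad/s
x = A cos(ωt) = 11.0×cos(4.724×0.876) = -5.973 cm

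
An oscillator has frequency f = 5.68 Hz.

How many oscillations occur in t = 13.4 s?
n = f×t = 5.68×13.4 = 76.11 oscillations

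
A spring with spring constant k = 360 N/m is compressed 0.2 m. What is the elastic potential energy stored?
PE = ½kx² = ½×360×0.2² = 7.2 J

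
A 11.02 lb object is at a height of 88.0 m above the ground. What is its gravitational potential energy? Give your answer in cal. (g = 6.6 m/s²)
PE = mgh = 4.999 kg × 6.6 m/s² × 88 m = 2903 J = 693.9 cal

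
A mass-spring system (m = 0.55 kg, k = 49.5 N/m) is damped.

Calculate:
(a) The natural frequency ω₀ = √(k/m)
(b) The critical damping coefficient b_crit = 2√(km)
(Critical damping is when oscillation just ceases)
ω₀ = √(k/m) = √(49.5/0.55) = 9.487 rad/s
b_crit = 2√(km) = 2√(49.5×0.55) = 10.44 kg/s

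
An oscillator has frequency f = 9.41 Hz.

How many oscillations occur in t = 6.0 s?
n = f×t = 9.41×6.0 = 56.46 oscillations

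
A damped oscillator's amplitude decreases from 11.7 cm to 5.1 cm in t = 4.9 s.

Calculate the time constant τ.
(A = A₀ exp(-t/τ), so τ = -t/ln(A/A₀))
A/A₀ = 5.1/11.7 = 0.4359; ln(A/A₀) = -0.8303
τ = −t/ln(A/A₀) = −4.9/-0.8303 = 5.901 s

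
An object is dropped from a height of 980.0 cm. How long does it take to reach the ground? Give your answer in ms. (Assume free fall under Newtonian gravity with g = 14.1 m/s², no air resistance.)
t = √(2h/g) (with unit conversion) = 1179.0 ms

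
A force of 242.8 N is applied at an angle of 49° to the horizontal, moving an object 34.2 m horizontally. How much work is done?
W = Fd cosθ = 242.8×34.2×cos(49°) = 5447.8 J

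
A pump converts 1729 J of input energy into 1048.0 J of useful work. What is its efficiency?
η = W_out/W_in = 1048.0/1729 = 0.6061 = 60.61%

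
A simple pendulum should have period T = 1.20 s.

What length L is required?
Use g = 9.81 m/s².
T = 2π√(L/g) → L = g(T/2π)² = 9.81×(1.2/2π)² = 0.3578 m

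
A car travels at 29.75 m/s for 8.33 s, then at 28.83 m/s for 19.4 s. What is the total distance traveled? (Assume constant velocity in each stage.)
d₁ = v₁t₁ = 29.75 × 8.33 = 247.817 m
d₂ = v₂t₂ = 28.83 × 19.4 = 559.302 m
d_total = 247.817 + 559.302 = 807.12 m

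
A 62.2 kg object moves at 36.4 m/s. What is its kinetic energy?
KE = ½mv² = ½×62.2×36.4² = 41206.26 J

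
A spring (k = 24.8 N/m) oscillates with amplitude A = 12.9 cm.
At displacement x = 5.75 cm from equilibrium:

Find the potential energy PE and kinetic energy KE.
E_total = ½kA² = ½×24.8×(0.129)² = 0.2063 J
PE = ½kx² = ½×24.8×(0.0575)² = 0.041 J
KE = E_total − PE = 0.1654 J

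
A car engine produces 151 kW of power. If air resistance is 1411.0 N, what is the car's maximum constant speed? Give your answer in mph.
P = Fv → v = P/F = 151000 W / 1411 N = 107 m/s = 239.4 mph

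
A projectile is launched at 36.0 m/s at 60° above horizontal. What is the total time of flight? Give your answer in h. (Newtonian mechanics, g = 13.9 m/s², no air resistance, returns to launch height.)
T = 2v₀sin(θ)/g (with unit conversion) = 0.001246 h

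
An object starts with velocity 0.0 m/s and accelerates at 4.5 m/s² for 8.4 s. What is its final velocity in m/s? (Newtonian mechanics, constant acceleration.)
v = v₀ + at = 37.8 m/s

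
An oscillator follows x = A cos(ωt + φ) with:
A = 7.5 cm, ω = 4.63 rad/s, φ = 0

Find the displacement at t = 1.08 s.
x = A cos(ωt + φ) = 7.5×cos(4.63×1.08 + 0) = 2.13 cm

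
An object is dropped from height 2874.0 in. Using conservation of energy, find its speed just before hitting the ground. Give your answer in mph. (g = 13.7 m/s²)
mgh = ½mv² → v = √(2gh) = √(2×13.7×73) = 44.72 m/s = 100.0 mph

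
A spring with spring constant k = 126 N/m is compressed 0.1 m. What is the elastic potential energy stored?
PE = ½kx² = ½×126×0.1² = 0.63 J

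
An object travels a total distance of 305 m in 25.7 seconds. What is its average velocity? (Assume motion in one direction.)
v_avg = Δd / Δt = 305 / 25.7 = 11.87 m/s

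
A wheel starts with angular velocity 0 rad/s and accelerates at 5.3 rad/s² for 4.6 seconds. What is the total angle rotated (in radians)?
θ = ω₀t + ½αt² = 0×4.6 + ½×5.3×4.6² = 56.07 rad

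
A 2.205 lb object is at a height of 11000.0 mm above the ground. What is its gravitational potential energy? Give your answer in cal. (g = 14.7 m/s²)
PE = mgh = 1 kg × 14.7 m/s² × 11 m = 161.7 J = 38.65 cal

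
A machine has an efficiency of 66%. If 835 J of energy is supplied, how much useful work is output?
W_out = η × W_in = 0.66 × 835 = 551.1 J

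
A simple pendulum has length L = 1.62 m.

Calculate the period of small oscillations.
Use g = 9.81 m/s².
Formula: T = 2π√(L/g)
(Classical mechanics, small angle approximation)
T = 2π√(L/g) = 2π√(1.62/9.81) = 2.553 s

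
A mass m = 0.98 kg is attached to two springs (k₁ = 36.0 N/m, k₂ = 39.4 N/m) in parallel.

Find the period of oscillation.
k_eq = k₁+k₂ = 75.4 N/m
T = 2π√(m/k_eq) = 2π√(0.98/75.4) = 0.7163 s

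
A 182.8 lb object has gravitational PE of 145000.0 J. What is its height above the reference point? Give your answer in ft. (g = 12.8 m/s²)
PE = mgh → h = PE/(mg) = 1.45e+05 J / (82.92 kg × 12.8 m/s²) = 136.6 m = 448.2 ft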